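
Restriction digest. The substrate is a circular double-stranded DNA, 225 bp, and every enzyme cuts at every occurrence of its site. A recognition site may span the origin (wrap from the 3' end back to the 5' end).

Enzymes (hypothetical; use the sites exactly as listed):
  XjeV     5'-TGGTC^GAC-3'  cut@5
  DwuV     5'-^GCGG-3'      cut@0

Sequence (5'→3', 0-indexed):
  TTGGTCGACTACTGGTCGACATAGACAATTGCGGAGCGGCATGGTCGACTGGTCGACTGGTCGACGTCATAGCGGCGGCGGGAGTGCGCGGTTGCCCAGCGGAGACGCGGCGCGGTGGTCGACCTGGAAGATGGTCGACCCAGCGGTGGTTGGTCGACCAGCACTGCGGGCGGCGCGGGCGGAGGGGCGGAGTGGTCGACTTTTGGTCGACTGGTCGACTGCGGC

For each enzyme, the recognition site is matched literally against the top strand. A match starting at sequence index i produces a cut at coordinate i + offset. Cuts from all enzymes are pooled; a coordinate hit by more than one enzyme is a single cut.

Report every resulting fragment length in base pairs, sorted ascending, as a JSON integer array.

[3,3,4,4,4,5,5,5,6,8,8,8,8,8,9,9,10,10,11,11,11,11,11,11,13,13,16]

Site scan:
  XjeV TGGTCGAC/5: at [1, 12, 41, 49, 57, 115, 131, 150, 192, 203, 211] ⇒ [6, 17, 46, 54, 62, 120, 136, 155, 197, 208, 216]
  DwuV GCGG/0: at [30, 35, 71, 74, 77, 87, 98, 106, 111, 142, 165, 169, 174, 178, 186, 220] ⇒ [30, 35, 71, 74, 77, 87, 98, 106, 111, 142, 165, 169, 174, 178, 186, 220]

Pooled cuts: [6, 17, 30, 35, 46, 54, 62, 71, 74, 77, 87, 98, 106, 111, 120, 136, 142, 155, 165, 169, 174, 178, 186, 197, 208, 216, 220]

Fragment lengths:
  6→17: 11 bp
  17→30: 13 bp
  30→35: 5 bp
  35→46: 11 bp
  46→54: 8 bp
  54→62: 8 bp
  62→71: 9 bp
  71→74: 3 bp
  74→77: 3 bp
  77→87: 10 bp
  87→98: 11 bp
  98→106: 8 bp
  106→111: 5 bp
  111→120: 9 bp
  120→136: 16 bp
  136→142: 6 bp
  142→155: 13 bp
  155→165: 10 bp
  165→169: 4 bp
  169→174: 5 bp
  174→178: 4 bp
  178→186: 8 bp
  186→197: 11 bp
  197→208: 11 bp
  208→216: 8 bp
  216→220: 4 bp
  220→6 (wrap): 225-220+6 = 11 bp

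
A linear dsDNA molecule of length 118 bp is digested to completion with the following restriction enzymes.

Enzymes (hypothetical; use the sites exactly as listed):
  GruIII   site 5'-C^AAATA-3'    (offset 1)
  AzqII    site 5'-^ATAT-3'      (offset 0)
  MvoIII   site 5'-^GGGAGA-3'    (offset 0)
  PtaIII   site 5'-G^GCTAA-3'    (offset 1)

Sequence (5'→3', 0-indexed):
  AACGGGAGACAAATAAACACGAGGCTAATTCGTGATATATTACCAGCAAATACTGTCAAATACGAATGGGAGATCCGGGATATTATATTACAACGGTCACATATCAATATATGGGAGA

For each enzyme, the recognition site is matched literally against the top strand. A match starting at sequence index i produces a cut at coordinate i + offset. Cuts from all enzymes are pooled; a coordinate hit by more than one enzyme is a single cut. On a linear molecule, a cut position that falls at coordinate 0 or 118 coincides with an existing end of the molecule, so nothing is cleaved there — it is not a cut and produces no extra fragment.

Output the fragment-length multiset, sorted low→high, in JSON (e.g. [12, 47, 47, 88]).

Site scan:
  GruIII CAAATA/1: at [9, 46, 56] ⇒ [10, 47, 57]
  AzqII ATAT/0: at [34, 36, 79, 84, 100, 106, 108] ⇒ [34, 36, 79, 84, 100, 106, 108]
  MvoIII GGGAGA/0: at [3, 67, 112] ⇒ [3, 67, 112]
  PtaIII GGCTAA/1: at [22] ⇒ [23]

Pooled cuts: [3, 10, 23, 34, 36, 47, 57, 67, 79, 84, 100, 106, 108, 112]

Fragments:
  [0,3): 3 bp
  [3,10): 7 bp
  [10,23): 13 bp
  [23,34): 11 bp
  [34,36): 2 bp
  [36,47): 11 bp
  [47,57): 10 bp
  [57,67): 10 bp
  [67,79): 12 bp
  [79,84): 5 bp
  [84,100): 16 bp
  [100,106): 6 bp
  [106,108): 2 bp
  [108,112): 4 bp
  [112,118): 6 bp

[2,2,3,4,5,6,6,7,10,10,11,11,12,13,16]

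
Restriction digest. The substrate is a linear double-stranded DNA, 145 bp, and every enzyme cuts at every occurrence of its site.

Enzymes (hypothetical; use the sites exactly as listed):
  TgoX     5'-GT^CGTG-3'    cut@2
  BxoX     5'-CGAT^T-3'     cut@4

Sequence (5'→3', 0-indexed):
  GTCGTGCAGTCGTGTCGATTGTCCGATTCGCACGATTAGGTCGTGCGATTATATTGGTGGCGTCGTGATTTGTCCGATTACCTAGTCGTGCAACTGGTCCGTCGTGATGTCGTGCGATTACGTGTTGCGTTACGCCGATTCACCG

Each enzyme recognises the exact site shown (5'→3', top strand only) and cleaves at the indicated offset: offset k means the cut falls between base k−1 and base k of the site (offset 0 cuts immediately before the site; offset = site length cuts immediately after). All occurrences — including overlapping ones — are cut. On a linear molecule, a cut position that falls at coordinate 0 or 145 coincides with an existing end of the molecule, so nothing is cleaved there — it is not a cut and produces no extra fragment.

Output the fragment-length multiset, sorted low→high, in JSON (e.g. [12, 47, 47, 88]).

[2,5,6,8,8,8,8,8,8,9,9,14,15,16,21]

Site scan:
  TgoX (GTCGTG, off=2): starts [0, 8, 39, 61, 84, 100, 108] → cuts [2, 10, 41, 63, 86, 102, 110]
  BxoX (CGATT, off=4): starts [15, 23, 32, 45, 74, 114, 135] → cuts [19, 27, 36, 49, 78, 118, 139]

Pooled cuts: [2, 10, 19, 27, 36, 41, 49, 63, 78, 86, 102, 110, 118, 139]

Fragment lengths:
  [0,2): 2 bp
  [2,10): 8 bp
  [10,19): 9 bp
  [19,27): 8 bp
  [27,36): 9 bp
  [36,41): 5 bp
  [41,49): 8 bp
  [49,63): 14 bp
  [63,78): 15 bp
  [78,86): 8 bp
  [86,102): 16 bp
  [102,110): 8 bp
  [110,118): 8 bp
  [118,139): 21 bp
  [139,145): 6 bp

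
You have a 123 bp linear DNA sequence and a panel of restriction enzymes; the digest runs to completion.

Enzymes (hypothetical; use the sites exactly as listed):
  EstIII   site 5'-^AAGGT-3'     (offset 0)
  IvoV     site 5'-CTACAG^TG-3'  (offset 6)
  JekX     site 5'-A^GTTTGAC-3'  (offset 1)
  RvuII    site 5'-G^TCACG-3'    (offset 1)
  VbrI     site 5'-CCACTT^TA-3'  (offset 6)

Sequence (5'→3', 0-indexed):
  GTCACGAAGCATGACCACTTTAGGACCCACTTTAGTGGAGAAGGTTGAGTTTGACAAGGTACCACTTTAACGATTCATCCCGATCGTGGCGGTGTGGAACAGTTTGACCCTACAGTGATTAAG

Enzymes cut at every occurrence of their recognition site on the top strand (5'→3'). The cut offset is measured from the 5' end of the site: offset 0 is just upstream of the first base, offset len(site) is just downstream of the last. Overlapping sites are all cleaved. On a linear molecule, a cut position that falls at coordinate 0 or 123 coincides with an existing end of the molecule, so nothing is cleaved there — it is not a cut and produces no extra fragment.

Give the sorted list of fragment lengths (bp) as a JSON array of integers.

[1,7,8,8,8,12,12,14,19,34]

Per-enzyme occurrences:
  EstIII AAGGT/0: at [40, 55] ⇒ [40, 55]
  IvoV CTACAGTG/6: at [109] ⇒ [115]
  JekX AGTTTGAC/1: at [47, 100] ⇒ [48, 101]
  RvuII GTCACG/1: at [0] ⇒ [1]
  VbrI CCACTTTA/6: at [14, 26, 61] ⇒ [20, 32, 67]

All cut coordinates (distinct, sorted): [1, 20, 32, 40, 48, 55, 67, 101, 115]

Fragments:
  [0,1): 1 bp
  [1,20): 19 bp
  [20,32): 12 bp
  [32,40): 8 bp
  [40,48): 8 bp
  [48,55): 7 bp
  [55,67): 12 bp
  [67,101): 34 bp
  [101,115): 14 bp
  [115,123): 8 bp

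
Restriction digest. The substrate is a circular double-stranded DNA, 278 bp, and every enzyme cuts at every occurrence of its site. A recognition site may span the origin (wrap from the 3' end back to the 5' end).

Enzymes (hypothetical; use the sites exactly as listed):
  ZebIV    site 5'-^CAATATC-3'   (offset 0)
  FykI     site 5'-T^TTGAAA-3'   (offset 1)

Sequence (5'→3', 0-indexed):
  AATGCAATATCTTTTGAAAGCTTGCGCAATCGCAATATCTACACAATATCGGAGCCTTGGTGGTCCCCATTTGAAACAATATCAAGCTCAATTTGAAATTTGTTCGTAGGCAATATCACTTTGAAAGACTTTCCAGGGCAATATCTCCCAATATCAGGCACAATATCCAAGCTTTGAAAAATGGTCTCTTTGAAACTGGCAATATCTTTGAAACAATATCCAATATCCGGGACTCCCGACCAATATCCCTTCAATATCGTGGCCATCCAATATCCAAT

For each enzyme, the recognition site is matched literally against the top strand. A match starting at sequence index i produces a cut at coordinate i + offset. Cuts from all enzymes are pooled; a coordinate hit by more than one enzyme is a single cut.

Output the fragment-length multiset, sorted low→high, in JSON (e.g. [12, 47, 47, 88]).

[6,6,7,8,9,10,10,10,11,11,12,13,15,16,16,16,18,18,19,20,27]

Site scan:
  ZebIV (CAATATC, off=0): starts [4, 32, 43, 76, 110, 138, 148, 160, 199, 213, 220, 240, 251, 267] → cuts [4, 32, 43, 76, 110, 138, 148, 160, 199, 213, 220, 240, 251, 267]
  FykI (TTTGAAA, off=1): starts [12, 69, 91, 119, 172, 188, 206] → cuts [13, 70, 92, 120, 173, 189, 207]

All cut coordinates (distinct, sorted): [4, 13, 32, 43, 70, 76, 92, 110, 120, 138, 148, 160, 173, 189, 199, 207, 213, 220, 240, 251, 267]

Fragment lengths:
  4→13: 9 bp
  13→32: 19 bp
  32→43: 11 bp
  43→70: 27 bp
  70→76: 6 bp
  76→92: 16 bp
  92→110: 18 bp
  110→120: 10 bp
  120→138: 18 bp
  138→148: 10 bp
  148→160: 12 bp
  160→173: 13 bp
  173→189: 16 bp
  189→199: 10 bp
  199→207: 8 bp
  207→213: 6 bp
  213→220: 7 bp
  220→240: 20 bp
  240→251: 11 bp
  251→267: 16 bp
  267→4 (wrap): 278-267+4 = 15 bp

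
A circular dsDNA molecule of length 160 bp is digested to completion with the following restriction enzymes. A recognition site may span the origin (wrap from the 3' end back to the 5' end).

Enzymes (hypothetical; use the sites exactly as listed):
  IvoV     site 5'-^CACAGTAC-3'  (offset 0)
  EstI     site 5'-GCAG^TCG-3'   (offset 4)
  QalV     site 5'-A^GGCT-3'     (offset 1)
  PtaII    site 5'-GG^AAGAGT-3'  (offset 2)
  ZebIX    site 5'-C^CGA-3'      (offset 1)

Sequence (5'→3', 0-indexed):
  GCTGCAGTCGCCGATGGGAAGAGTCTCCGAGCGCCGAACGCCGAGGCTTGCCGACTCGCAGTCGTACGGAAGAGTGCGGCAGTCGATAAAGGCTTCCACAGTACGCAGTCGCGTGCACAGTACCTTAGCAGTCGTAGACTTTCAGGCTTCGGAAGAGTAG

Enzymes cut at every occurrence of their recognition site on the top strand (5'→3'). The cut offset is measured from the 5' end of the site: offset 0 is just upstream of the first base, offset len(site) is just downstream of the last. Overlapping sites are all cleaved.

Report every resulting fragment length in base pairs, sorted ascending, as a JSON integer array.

Site scan:
  IvoV (CACAGTAC, off=0): starts [96, 115] → cuts [96, 115]
  EstI (GCAGTCG, off=4): starts [3, 57, 78, 104, 127] → cuts [7, 61, 82, 108, 131]
  QalV (AGGCT, off=1): starts [43, 89, 143, 158] → cuts [44, 90, 144, 159]
  PtaII (GGAAGAGT, off=2): starts [16, 67, 150] → cuts [18, 69, 152]
  ZebIX (CCGA, off=1): starts [10, 26, 33, 40, 50] → cuts [11, 27, 34, 41, 51]

Pooled cuts: [7, 11, 18, 27, 34, 41, 44, 51, 61, 69, 82, 90, 96, 108, 115, 131, 144, 152, 159]

Fragment lengths:
  7→11: 4 bp
  11→18: 7 bp
  18→27: 9 bp
  27→34: 7 bp
  34→41: 7 bp
  41→44: 3 bp
  44→51: 7 bp
  51→61: 10 bp
  61→69: 8 bp
  69→82: 13 bp
  82→90: 8 bp
  90→96: 6 bp
  96→108: 12 bp
  108→115: 7 bp
  115→131: 16 bp
  131→144: 13 bp
  144→152: 8 bp
  152→159: 7 bp
  159→7 (wrap): 160-159+7 = 8 bp

[3,4,6,7,7,7,7,7,7,8,8,8,8,9,10,12,13,13,16]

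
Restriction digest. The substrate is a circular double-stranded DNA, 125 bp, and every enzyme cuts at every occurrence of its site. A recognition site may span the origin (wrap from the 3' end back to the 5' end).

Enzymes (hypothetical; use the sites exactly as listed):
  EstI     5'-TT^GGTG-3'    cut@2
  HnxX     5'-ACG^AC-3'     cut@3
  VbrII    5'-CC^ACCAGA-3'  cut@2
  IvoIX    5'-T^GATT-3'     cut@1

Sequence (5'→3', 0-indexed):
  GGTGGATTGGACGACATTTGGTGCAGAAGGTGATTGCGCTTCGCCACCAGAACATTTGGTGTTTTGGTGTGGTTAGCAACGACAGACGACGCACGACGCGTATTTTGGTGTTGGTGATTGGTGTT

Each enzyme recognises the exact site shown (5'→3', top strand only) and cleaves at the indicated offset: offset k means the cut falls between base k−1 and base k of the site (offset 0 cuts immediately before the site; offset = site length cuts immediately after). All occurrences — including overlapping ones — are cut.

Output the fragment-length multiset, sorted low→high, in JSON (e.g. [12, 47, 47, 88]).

[3,4,6,6,6,7,7,8,11,12,12,13,14,16]

Site scan:
  EstI (TTGGTG, off=2): starts [17, 55, 63, 104, 110, 117, 123] → cuts [0, 19, 57, 65, 106, 112, 119]
  HnxX (ACGAC, off=3): starts [10, 78, 85, 92] → cuts [13, 81, 88, 95]
  VbrII (CCACCAGA, off=2): starts [43] → cuts [45]
  IvoIX (TGATT, off=1): starts [30, 114] → cuts [31, 115]

Pooled cuts: [0, 13, 19, 31, 45, 57, 65, 81, 88, 95, 106, 112, 115, 119]

Fragments:
  0→13: 13 bp
  13→19: 6 bp
  19→31: 12 bp
  31→45: 14 bp
  45→57: 12 bp
  57→65: 8 bp
  65→81: 16 bp
  81→88: 7 bp
  88→95: 7 bp
  95→106: 11 bp
  106→112: 6 bp
  112→115: 3 bp
  115→119: 4 bp
  119→0 (wrap): 125-119+0 = 6 bp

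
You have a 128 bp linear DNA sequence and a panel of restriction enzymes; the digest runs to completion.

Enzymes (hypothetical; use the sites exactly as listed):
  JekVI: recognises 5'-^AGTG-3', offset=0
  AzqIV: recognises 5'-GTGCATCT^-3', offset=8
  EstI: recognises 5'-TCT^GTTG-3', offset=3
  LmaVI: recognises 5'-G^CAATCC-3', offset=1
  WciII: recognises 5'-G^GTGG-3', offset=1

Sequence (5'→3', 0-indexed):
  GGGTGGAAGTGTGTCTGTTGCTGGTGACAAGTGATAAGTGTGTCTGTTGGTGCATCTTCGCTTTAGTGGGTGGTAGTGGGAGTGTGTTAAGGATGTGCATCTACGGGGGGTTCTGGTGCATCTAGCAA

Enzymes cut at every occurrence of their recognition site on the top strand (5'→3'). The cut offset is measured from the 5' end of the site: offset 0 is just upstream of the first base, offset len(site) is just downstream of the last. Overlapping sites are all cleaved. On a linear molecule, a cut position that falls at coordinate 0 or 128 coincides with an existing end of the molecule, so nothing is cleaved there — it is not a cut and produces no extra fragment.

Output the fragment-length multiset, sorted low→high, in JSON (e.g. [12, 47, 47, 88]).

[2,5,5,5,5,6,7,7,9,9,12,13,21,22]

Per-enzyme occurrences:
  JekVI AGTG/0: at [7, 29, 36, 64, 74, 80] ⇒ [7, 29, 36, 64, 74, 80]
  AzqIV GTGCATCT/8: at [49, 94, 115] ⇒ [57, 102, 123]
  EstI TCTGTTG/3: at [13, 42] ⇒ [16, 45]
  LmaVI (GCAATCC, off=1): no sites
  WciII GGTGG/1: at [1, 68] ⇒ [2, 69]

Pooled cuts: [2, 7, 16, 29, 36, 45, 57, 64, 69, 74, 80, 102, 123]

Fragment lengths:
  [0,2): 2 bp
  [2,7): 5 bp
  [7,16): 9 bp
  [16,29): 13 bp
  [29,36): 7 bp
  [36,45): 9 bp
  [45,57): 12 bp
  [57,64): 7 bp
  [64,69): 5 bp
  [69,74): 5 bp
  [74,80): 6 bp
  [80,102): 22 bp
  [102,123): 21 bp
  [123,128): 5 bp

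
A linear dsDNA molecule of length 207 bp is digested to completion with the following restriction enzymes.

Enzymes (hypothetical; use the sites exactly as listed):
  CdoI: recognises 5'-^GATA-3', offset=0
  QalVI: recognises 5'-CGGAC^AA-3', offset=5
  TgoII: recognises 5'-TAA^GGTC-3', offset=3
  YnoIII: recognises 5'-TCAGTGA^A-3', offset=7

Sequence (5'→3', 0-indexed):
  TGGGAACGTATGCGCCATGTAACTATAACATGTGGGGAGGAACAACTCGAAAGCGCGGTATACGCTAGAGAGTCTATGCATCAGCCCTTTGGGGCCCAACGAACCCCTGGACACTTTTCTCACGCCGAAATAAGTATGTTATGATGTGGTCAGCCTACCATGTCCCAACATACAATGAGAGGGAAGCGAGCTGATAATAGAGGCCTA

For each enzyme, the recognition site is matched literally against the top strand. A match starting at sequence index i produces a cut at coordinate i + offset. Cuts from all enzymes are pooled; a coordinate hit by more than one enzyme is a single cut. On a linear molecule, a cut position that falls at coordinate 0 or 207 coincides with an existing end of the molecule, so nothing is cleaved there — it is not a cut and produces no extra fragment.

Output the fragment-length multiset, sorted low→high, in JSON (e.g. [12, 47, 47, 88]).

[15,192]

Per-enzyme occurrences:
  CdoI (GATA, off=0): starts [192] → cuts [192]
  QalVI (CGGACAA, off=5): no sites
  TgoII (TAAGGTC, off=3): no sites
  YnoIII (TCAGTGAA, off=7): no sites

All cut coordinates (distinct, sorted): [192]

Fragment lengths:
  [0,192): 192 bp
  [192,207): 15 bp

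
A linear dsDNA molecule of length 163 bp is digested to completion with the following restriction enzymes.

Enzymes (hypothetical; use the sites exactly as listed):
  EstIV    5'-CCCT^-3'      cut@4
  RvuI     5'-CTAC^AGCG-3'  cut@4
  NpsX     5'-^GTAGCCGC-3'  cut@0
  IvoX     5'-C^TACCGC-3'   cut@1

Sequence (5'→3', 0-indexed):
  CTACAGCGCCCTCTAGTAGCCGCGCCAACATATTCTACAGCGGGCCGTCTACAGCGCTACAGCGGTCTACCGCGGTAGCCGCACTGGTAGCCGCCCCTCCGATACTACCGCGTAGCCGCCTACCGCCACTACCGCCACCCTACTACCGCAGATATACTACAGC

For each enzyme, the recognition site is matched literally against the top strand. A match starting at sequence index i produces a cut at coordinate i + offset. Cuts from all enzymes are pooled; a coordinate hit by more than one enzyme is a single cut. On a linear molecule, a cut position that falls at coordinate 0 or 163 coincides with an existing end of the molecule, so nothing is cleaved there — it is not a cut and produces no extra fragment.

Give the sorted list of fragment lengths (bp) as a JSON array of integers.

[2,3,4,6,7,7,7,8,8,9,9,12,12,12,14,20,23]

Per-enzyme occurrences:
  EstIV (CCCT, off=4): starts [8, 94, 137] → cuts [12, 98, 141]
  RvuI (CTACAGCG, off=4): starts [0, 34, 48, 56] → cuts [4, 38, 52, 60]
  NpsX (GTAGCCGC, off=0): starts [15, 74, 86, 111] → cuts [15, 74, 86, 111]
  IvoX (CTACCGC, off=1): starts [66, 104, 119, 128, 142] → cuts [67, 105, 120, 129, 143]

All cut coordinates (distinct, sorted): [4, 12, 15, 38, 52, 60, 67, 74, 86, 98, 105, 111, 120, 129, 141, 143]

Fragments:
  [0,4): 4 bp
  [4,12): 8 bp
  [12,15): 3 bp
  [15,38): 23 bp
  [38,52): 14 bp
  [52,60): 8 bp
  [60,67): 7 bp
  [67,74): 7 bp
  [74,86): 12 bp
  [86,98): 12 bp
  [98,105): 7 bp
  [105,111): 6 bp
  [111,120): 9 bp
  [120,129): 9 bp
  [129,141): 12 bp
  [141,143): 2 bp
  [143,163): 20 bp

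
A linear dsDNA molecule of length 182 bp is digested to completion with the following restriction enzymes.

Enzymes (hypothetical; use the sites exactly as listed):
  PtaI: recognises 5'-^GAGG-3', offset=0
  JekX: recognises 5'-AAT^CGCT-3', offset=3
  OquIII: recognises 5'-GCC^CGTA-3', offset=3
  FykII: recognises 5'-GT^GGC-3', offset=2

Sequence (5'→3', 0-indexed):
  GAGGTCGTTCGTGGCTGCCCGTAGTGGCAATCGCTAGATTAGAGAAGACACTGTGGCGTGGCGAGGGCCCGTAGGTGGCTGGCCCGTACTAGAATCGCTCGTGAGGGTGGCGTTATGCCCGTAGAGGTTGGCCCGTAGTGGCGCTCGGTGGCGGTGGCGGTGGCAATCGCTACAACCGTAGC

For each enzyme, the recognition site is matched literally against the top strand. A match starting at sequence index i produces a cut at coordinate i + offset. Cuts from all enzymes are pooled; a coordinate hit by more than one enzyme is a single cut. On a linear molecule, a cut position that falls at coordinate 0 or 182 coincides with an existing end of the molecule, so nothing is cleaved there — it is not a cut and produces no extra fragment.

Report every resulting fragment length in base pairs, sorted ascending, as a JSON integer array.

[3,4,5,6,6,6,6,6,6,6,7,7,7,7,8,10,10,11,11,12,15,23]

Scan for sites:
  PtaI (GAGG, off=0): starts [0, 62, 102, 123] → cuts [62, 102, 123] (position 0 is a terminus of the linear molecule — no cut)
  JekX (AATCGCT, off=3): starts [28, 92, 164] → cuts [31, 95, 167]
  OquIII (GCCCGTA, off=3): starts [16, 66, 81, 116, 130] → cuts [19, 69, 84, 119, 133]
  FykII (GTGGC, off=2): starts [10, 23, 52, 57, 74, 106, 137, 147, 153, 159] → cuts [12, 25, 54, 59, 76, 108, 139, 149, 155, 161]

Pooled cuts: [12, 19, 25, 31, 54, 59, 62, 69, 76, 84, 95, 102, 108, 119, 123, 133, 139, 149, 155, 161, 167]

Fragment lengths:
  [0,12): 12 bp
  [12,19): 7 bp
  [19,25): 6 bp
  [25,31): 6 bp
  [31,54): 23 bp
  [54,59): 5 bp
  [59,62): 3 bp
  [62,69): 7 bp
  [69,76): 7 bp
  [76,84): 8 bp
  [84,95): 11 bp
  [95,102): 7 bp
  [102,108): 6 bp
  [108,119): 11 bp
  [119,123): 4 bp
  [123,133): 10 bp
  [133,139): 6 bp
  [139,149): 10 bp
  [149,155): 6 bp
  [155,161): 6 bp
  [161,167): 6 bp
  [167,182): 15 bp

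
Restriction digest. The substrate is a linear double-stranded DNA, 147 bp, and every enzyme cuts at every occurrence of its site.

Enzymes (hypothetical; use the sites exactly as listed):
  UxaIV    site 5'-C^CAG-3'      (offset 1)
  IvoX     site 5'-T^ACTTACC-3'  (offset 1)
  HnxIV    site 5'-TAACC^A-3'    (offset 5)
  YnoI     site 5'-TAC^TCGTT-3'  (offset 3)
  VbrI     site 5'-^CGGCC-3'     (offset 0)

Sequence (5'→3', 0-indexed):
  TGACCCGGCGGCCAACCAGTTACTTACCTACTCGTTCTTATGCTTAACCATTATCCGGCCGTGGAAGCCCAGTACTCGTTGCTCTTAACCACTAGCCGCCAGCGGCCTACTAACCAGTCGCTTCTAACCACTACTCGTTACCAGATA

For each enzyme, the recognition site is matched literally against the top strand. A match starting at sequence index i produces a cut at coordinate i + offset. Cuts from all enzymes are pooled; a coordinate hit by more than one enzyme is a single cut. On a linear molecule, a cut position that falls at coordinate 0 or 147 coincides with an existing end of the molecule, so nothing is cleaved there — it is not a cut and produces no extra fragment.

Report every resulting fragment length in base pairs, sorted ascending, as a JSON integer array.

[1,3,5,5,6,6,6,7,8,8,9,10,12,14,14,15,18]

Per-enzyme occurrences:
  UxaIV CCAG/1: at [15, 68, 98, 113, 140] ⇒ [16, 69, 99, 114, 141]
  IvoX TACTTACC/1: at [20] ⇒ [21]
  HnxIV TAACCA/5: at [44, 85, 110, 124] ⇒ [49, 90, 115, 129]
  YnoI TACTCGTT/3: at [28, 72, 131] ⇒ [31, 75, 134]
  VbrI CGGCC/0: at [8, 55, 102] ⇒ [8, 55, 102]

All cut coordinates (distinct, sorted): [8, 16, 21, 31, 49, 55, 69, 75, 90, 99, 102, 114, 115, 129, 134, 141]

Fragments:
  [0,8): 8 bp
  [8,16): 8 bp
  [16,21): 5 bp
  [21,31): 10 bp
  [31,49): 18 bp
  [49,55): 6 bp
  [55,69): 14 bp
  [69,75): 6 bp
  [75,90): 15 bp
  [90,99): 9 bp
  [99,102): 3 bp
  [102,114): 12 bp
  [114,115): 1 bp
  [115,129): 14 bp
  [129,134): 5 bp
  [134,141): 7 bp
  [141,147): 6 bp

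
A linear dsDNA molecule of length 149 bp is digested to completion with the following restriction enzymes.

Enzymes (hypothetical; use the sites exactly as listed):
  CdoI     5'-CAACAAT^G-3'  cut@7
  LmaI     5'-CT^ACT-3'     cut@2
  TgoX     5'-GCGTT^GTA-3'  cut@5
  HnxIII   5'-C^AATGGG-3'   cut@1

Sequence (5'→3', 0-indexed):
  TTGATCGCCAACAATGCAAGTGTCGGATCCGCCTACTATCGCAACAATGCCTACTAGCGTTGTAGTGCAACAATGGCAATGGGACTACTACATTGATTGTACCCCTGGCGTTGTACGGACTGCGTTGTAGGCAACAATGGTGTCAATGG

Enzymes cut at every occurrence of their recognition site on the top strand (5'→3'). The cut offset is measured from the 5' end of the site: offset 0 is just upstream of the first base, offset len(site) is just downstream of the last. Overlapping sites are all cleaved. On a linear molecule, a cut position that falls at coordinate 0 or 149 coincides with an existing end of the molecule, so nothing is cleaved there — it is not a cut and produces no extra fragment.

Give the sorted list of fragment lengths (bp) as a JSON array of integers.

[3,4,9,9,11,12,13,14,14,15,19,26]

Site scan:
  CdoI (CAACAATG, off=7): starts [8, 41, 67, 131] → cuts [15, 48, 74, 138]
  LmaI (CTACT, off=2): starts [32, 50, 84] → cuts [34, 52, 86]
  TgoX (GCGTTGTA, off=5): starts [56, 107, 121] → cuts [61, 112, 126]
  HnxIII (CAATGGG, off=1): starts [76] → cuts [77]

All cut coordinates (distinct, sorted): [15, 34, 48, 52, 61, 74, 77, 86, 112, 126, 138]

Fragments:
  [0,15): 15 bp
  [15,34): 19 bp
  [34,48): 14 bp
  [48,52): 4 bp
  [52,61): 9 bp
  [61,74): 13 bp
  [74,77): 3 bp
  [77,86): 9 bp
  [86,112): 26 bp
  [112,126): 14 bp
  [126,138): 12 bp
  [138,149): 11 bp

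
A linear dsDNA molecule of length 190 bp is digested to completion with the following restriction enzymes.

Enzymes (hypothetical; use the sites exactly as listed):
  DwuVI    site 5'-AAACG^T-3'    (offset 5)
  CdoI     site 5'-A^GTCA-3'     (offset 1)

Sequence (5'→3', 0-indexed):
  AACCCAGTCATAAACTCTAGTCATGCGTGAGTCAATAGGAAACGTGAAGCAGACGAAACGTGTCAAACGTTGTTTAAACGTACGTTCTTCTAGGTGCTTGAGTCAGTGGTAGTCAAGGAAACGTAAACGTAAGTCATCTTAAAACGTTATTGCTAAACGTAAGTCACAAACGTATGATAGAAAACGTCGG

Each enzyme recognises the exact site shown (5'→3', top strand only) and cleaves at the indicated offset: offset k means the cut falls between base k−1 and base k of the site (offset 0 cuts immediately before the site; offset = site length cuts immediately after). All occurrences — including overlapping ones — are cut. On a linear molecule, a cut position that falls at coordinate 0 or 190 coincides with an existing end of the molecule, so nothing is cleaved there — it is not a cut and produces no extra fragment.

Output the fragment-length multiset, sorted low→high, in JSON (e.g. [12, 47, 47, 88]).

Site scan:
  DwuVI (AAACGT, off=5): starts [39, 55, 64, 75, 118, 124, 141, 154, 167, 181] → cuts [44, 60, 69, 80, 123, 129, 146, 159, 172, 186]
  CdoI (AGTCA, off=1): starts [5, 18, 29, 100, 110, 131, 161] → cuts [6, 19, 30, 101, 111, 132, 162]

All cut coordinates (distinct, sorted): [6, 19, 30, 44, 60, 69, 80, 101, 111, 123, 129, 132, 146, 159, 162, 172, 186]

Fragment lengths:
  [0,6): 6 bp
  [6,19): 13 bp
  [19,30): 11 bp
  [30,44): 14 bp
  [44,60): 16 bp
  [60,69): 9 bp
  [69,80): 11 bp
  [80,101): 21 bp
  [101,111): 10 bp
  [111,123): 12 bp
  [123,129): 6 bp
  [129,132): 3 bp
  [132,146): 14 bp
  [146,159): 13 bp
  [159,162): 3 bp
  [162,172): 10 bp
  [172,186): 14 bp
  [186,190): 4 bp

[3,3,4,6,6,9,10,10,11,11,12,13,13,14,14,14,16,21]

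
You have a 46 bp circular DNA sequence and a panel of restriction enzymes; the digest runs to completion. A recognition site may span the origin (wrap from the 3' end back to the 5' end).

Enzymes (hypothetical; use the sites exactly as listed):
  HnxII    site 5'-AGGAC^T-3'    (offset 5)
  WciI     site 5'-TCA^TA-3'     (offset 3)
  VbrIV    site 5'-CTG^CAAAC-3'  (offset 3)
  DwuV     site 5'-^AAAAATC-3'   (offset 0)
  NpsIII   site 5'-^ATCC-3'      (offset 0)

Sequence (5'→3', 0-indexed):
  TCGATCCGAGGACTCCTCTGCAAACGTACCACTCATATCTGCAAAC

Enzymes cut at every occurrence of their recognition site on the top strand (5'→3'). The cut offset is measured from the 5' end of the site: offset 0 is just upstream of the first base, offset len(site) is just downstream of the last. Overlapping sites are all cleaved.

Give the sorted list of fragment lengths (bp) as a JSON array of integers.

Scan for sites:
  HnxII AGGACT/5: at [8] ⇒ [13]
  WciI TCATA/3: at [32] ⇒ [35]
  VbrIV CTGCAAAC/3: at [17, 38] ⇒ [20, 41]
  DwuV (AAAAATC, off=0): no sites
  NpsIII ATCC/0: at [3] ⇒ [3]

All cut coordinates (distinct, sorted): [3, 13, 20, 35, 41]

Fragments:
  3→13: 10 bp
  13→20: 7 bp
  20→35: 15 bp
  35→41: 6 bp
  41→3 (wrap): 46-41+3 = 8 bp

[6,7,8,10,15]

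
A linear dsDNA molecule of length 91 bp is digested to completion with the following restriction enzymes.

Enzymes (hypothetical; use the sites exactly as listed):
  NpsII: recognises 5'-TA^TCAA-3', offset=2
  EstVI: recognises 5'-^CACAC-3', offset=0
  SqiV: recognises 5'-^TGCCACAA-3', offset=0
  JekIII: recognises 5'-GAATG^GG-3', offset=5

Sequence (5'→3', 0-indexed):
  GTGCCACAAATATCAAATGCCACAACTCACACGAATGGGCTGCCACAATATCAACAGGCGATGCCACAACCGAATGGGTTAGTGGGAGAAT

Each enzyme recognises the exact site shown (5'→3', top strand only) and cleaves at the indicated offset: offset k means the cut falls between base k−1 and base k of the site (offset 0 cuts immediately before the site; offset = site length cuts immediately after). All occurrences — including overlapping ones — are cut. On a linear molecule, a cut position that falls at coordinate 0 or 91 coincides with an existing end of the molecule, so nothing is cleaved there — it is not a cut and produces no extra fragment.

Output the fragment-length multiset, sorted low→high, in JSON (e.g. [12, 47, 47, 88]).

[1,3,5,10,10,10,11,11,15,15]

Site scan:
  NpsII TATCAA/2: at [10, 48] ⇒ [12, 50]
  EstVI CACAC/0: at [27] ⇒ [27]
  SqiV TGCCACAA/0: at [1, 17, 40, 61] ⇒ [1, 17, 40, 61]
  JekIII GAATGGG/5: at [32, 71] ⇒ [37, 76]

All cut coordinates (distinct, sorted): [1, 12, 17, 27, 37, 40, 50, 61, 76]

Fragments:
  [0,1): 1 bp
  [1,12): 11 bp
  [12,17): 5 bp
  [17,27): 10 bp
  [27,37): 10 bp
  [37,40): 3 bp
  [40,50): 10 bp
  [50,61): 11 bp
  [61,76): 15 bp
  [76,91): 15 bp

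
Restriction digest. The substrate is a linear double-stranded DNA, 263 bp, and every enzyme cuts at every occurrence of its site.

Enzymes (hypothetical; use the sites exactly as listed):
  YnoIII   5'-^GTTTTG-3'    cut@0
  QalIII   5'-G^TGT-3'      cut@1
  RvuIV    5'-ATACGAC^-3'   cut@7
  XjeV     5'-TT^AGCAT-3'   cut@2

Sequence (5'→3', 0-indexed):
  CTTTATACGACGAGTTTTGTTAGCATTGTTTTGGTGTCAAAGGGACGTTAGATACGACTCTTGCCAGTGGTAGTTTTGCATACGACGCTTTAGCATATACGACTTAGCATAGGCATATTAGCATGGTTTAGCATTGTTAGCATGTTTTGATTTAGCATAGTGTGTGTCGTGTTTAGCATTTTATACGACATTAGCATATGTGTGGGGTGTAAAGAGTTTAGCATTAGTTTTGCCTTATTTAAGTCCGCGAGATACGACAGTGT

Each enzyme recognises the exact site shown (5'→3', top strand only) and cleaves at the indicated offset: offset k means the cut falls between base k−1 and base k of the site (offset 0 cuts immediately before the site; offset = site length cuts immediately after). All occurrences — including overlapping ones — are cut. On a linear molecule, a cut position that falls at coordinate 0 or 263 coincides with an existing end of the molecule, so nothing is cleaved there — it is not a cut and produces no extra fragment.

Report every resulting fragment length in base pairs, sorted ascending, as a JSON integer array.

[2,2,2,2,2,3,3,5,5,5,5,6,7,7,7,7,8,8,9,10,10,11,12,12,14,14,14,15,24,32]

Site scan:
  YnoIII GTTTTG/0: at [13, 27, 72, 143, 226] ⇒ [13, 27, 72, 143, 226]
  QalIII GTGT/1: at [33, 159, 161, 163, 168, 199, 206, 259] ⇒ [34, 160, 162, 164, 169, 200, 207, 260]
  RvuIV ATACGAC/7: at [4, 51, 79, 96, 182, 251] ⇒ [11, 58, 86, 103, 189, 258]
  XjeV TTAGCAT/2: at [19, 89, 103, 117, 127, 136, 151, 172, 190, 217] ⇒ [21, 91, 105, 119, 129, 138, 153, 174, 192, 219]

All cut coordinates (distinct, sorted): [11, 13, 21, 27, 34, 58, 72, 86, 91, 103, 105, 119, 129, 138, 143, 153, 160, 162, 164, 169, 174, 189, 192, 200, 207, 219, 226, 258, 260]

Fragment lengths:
  [0,11): 11 bp
  [11,13): 2 bp
  [13,21): 8 bp
  [21,27): 6 bp
  [27,34): 7 bp
  [34,58): 24 bp
  [58,72): 14 bp
  [72,86): 14 bp
  [86,91): 5 bp
  [91,103): 12 bp
  [103,105): 2 bp
  [105,119): 14 bp
  [119,129): 10 bp
  [129,138): 9 bp
  [138,143): 5 bp
  [143,153): 10 bp
  [153,160): 7 bp
  [160,162): 2 bp
  [162,164): 2 bp
  [164,169): 5 bp
  [169,174): 5 bp
  [174,189): 15 bp
  [189,192): 3 bp
  [192,200): 8 bp
  [200,207): 7 bp
  [207,219): 12 bp
  [219,226): 7 bp
  [226,258): 32 bp
  [258,260): 2 bp
  [260,263): 3 bp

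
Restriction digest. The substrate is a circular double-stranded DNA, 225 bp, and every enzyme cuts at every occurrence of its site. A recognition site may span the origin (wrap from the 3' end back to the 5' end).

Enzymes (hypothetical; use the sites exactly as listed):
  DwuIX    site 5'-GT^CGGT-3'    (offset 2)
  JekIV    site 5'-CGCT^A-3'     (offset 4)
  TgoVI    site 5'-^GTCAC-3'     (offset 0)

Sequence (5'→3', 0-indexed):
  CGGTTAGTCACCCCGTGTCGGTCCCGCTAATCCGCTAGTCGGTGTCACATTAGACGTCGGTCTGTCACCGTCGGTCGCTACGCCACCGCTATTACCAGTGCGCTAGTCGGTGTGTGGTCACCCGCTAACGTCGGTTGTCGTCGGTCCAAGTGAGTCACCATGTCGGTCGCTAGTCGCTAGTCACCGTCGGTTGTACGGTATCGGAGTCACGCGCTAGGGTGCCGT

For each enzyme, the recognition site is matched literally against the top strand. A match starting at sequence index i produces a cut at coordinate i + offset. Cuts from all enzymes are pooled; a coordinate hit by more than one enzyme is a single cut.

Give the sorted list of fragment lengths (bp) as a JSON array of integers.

[1,3,3,4,5,6,6,7,8,8,8,8,8,9,10,10,10,10,10,10,11,12,12,14,14,18]

Scan for sites:
  DwuIX GTCGGT/2: at [16, 37, 55, 69, 105, 129, 139, 161, 185, 223] ⇒ [0, 18, 39, 57, 71, 107, 131, 141, 163, 187]
  JekIV CGCTA/4: at [24, 32, 75, 86, 100, 122, 167, 174, 211] ⇒ [28, 36, 79, 90, 104, 126, 171, 178, 215]
  TgoVI GTCAC/0: at [6, 43, 63, 116, 153, 179, 205] ⇒ [6, 43, 63, 116, 153, 179, 205]

Pooled cuts: [0, 6, 18, 28, 36, 39, 43, 57, 63, 71, 79, 90, 104, 107, 116, 126, 131, 141, 153, 163, 171, 178, 179, 187, 205, 215]

Fragment lengths:
  0→6: 6 bp
  6→18: 12 bp
  18→28: 10 bp
  28→36: 8 bp
  36→39: 3 bp
  39→43: 4 bp
  43→57: 14 bp
  57→63: 6 bp
  63→71: 8 bp
  71→79: 8 bp
  79→90: 11 bp
  90→104: 14 bp
  104→107: 3 bp
  107→116: 9 bp
  116→126: 10 bp
  126→131: 5 bp
  131→141: 10 bp
  141→153: 12 bp
  153→163: 10 bp
  163→171: 8 bp
  171→178: 7 bp
  178→179: 1 bp
  179→187: 8 bp
  187→205: 18 bp
  205→215: 10 bp
  215→0 (wrap): 225-215+0 = 10 bp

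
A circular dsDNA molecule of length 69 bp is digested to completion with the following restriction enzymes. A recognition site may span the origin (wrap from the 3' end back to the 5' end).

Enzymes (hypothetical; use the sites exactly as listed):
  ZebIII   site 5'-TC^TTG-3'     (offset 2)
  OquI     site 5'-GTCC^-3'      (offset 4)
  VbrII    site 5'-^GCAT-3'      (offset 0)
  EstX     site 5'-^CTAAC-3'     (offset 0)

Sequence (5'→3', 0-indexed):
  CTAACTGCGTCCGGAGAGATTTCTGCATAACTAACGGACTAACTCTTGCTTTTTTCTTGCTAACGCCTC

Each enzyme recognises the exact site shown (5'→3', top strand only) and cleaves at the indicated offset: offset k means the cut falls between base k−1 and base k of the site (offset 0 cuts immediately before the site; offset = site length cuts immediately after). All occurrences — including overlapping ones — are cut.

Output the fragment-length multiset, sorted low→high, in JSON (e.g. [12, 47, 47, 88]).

Scan for sites:
  ZebIII TCTTG/2: at [43, 54] ⇒ [45, 56]
  OquI GTCC/4: at [8] ⇒ [12]
  VbrII GCAT/0: at [24] ⇒ [24]
  EstX CTAAC/0: at [0, 30, 38, 59] ⇒ [0, 30, 38, 59]

Pooled cuts: [0, 12, 24, 30, 38, 45, 56, 59]

Fragment lengths:
  0→12: 12 bp
  12→24: 12 bp
  24→30: 6 bp
  30→38: 8 bp
  38→45: 7 bp
  45→56: 11 bp
  56→59: 3 bp
  59→0 (wrap): 69-59+0 = 10 bp

[3,6,7,8,10,11,12,12]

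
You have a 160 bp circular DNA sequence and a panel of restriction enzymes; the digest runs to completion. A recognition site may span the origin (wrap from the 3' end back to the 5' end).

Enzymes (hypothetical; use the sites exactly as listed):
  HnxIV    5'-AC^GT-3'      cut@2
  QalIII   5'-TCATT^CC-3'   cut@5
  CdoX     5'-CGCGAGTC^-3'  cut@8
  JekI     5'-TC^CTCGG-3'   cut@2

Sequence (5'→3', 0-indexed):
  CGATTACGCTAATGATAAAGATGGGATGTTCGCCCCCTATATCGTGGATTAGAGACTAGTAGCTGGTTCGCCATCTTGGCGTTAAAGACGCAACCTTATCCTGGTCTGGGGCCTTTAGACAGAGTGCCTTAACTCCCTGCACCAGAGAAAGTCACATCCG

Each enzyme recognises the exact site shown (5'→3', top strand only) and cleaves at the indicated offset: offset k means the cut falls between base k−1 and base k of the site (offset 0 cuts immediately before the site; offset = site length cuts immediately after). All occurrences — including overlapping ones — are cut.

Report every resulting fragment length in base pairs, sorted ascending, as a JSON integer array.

[160]

Scan for sites:
  HnxIV (ACGT, off=2): no sites
  QalIII (TCATTCC, off=5): no sites
  CdoX (CGCGAGTC, off=8): no sites
  JekI (TCCTCGG, off=2): no sites

All cut coordinates (distinct, sorted): ∅

Fragments:
  no cuts → one circular fragment of 160 bp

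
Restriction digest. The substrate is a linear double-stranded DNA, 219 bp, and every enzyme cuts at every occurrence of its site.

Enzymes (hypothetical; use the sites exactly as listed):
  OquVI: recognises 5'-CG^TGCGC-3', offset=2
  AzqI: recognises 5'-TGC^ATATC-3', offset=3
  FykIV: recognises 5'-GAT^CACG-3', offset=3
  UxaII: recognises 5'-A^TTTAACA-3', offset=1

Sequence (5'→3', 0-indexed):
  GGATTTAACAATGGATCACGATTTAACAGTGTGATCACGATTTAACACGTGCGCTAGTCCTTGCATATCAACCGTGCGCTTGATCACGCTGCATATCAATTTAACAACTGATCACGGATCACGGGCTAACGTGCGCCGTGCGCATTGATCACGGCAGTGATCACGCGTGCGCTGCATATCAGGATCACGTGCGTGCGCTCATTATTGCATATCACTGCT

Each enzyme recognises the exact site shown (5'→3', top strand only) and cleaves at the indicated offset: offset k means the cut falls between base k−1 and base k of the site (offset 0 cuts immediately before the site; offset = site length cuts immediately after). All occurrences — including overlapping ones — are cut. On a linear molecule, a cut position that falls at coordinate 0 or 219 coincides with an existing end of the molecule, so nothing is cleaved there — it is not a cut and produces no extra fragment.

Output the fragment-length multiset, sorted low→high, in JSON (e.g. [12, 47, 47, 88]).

Per-enzyme occurrences:
  OquVI CGTGCGC/2: at [47, 72, 129, 136, 165, 191] ⇒ [49, 74, 131, 138, 167, 193]
  AzqI TGCATATC/3: at [61, 89, 172, 205] ⇒ [64, 92, 175, 208]
  FykIV GATCACG/3: at [13, 32, 81, 109, 116, 146, 158, 182] ⇒ [16, 35, 84, 112, 119, 149, 161, 185]
  UxaII ATTTAACA/1: at [2, 20, 39, 98] ⇒ [3, 21, 40, 99]

Pooled cuts: [3, 16, 21, 35, 40, 49, 64, 74, 84, 92, 99, 112, 119, 131, 138, 149, 161, 167, 175, 185, 193, 208]

Fragment lengths:
  [0,3): 3 bp
  [3,16): 13 bp
  [16,21): 5 bp
  [21,35): 14 bp
  [35,40): 5 bp
  [40,49): 9 bp
  [49,64): 15 bp
  [64,74): 10 bp
  [74,84): 10 bp
  [84,92): 8 bp
  [92,99): 7 bp
  [99,112): 13 bp
  [112,119): 7 bp
  [119,131): 12 bp
  [131,138): 7 bp
  [138,149): 11 bp
  [149,161): 12 bp
  [161,167): 6 bp
  [167,175): 8 bp
  [175,185): 10 bp
  [185,193): 8 bp
  [193,208): 15 bp
  [208,219): 11 bp

[3,5,5,6,7,7,7,8,8,8,9,10,10,10,11,11,12,12,13,13,14,15,15]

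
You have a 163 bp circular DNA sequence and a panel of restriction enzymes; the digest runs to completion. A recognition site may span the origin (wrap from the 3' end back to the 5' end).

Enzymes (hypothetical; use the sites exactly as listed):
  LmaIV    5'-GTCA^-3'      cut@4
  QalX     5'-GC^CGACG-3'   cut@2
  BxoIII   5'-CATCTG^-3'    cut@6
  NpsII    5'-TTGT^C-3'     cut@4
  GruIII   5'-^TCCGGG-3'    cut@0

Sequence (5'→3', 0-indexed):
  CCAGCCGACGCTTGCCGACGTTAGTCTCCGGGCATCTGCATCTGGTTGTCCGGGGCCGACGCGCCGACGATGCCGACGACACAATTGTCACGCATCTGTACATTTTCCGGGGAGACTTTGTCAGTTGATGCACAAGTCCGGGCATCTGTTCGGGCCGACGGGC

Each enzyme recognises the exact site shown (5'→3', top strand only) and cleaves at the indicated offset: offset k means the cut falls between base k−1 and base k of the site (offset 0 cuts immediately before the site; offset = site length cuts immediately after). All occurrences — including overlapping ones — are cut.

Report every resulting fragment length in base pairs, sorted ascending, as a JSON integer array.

[1,2,2,4,6,7,7,7,8,8,9,10,11,12,12,13,13,15,16]

Per-enzyme occurrences:
  LmaIV GTCA/4: at [86, 119] ⇒ [90, 123]
  QalX GCCGACG/2: at [3, 13, 54, 62, 71, 153] ⇒ [5, 15, 56, 64, 73, 155]
  BxoIII CATCTG/6: at [32, 38, 92, 142] ⇒ [38, 44, 98, 148]
  NpsII TTGTC/4: at [45, 84, 117] ⇒ [49, 88, 121]
  GruIII TCCGGG/0: at [26, 48, 105, 136] ⇒ [26, 48, 105, 136]

Pooled cuts: [5, 15, 26, 38, 44, 48, 49, 56, 64, 73, 88, 90, 98, 105, 121, 123, 136, 148, 155]

Fragments:
  5→15: 10 bp
  15→26: 11 bp
  26→38: 12 bp
  38→44: 6 bp
  44→48: 4 bp
  48→49: 1 bp
  49→56: 7 bp
  56→64: 8 bp
  64→73: 9 bp
  73→88: 15 bp
  88→90: 2 bp
  90→98: 8 bp
  98→105: 7 bp
  105→121: 16 bp
  121→123: 2 bp
  123→136: 13 bp
  136→148: 12 bp
  148→155: 7 bp
  155→5 (wrap): 163-155+5 = 13 bp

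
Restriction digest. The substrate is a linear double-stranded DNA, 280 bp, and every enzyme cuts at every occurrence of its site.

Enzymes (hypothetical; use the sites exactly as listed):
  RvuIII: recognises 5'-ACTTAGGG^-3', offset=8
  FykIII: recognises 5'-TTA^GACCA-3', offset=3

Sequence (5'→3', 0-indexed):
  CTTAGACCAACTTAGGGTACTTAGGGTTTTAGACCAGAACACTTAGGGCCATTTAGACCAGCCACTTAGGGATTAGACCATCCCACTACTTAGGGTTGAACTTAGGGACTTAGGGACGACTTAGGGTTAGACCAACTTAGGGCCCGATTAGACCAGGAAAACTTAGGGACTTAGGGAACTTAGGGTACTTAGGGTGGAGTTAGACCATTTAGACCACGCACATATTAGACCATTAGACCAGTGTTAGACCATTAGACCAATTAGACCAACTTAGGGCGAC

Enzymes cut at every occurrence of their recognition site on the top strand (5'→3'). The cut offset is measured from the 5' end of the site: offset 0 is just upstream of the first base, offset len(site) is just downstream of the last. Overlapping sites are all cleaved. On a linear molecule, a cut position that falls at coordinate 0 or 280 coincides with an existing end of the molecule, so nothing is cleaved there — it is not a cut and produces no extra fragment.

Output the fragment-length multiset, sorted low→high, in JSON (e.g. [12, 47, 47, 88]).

Site scan:
  RvuIII ACTTAGGG/8: at [9, 18, 40, 63, 87, 99, 107, 118, 134, 160, 168, 177, 186, 268] ⇒ [17, 26, 48, 71, 95, 107, 115, 126, 142, 168, 176, 185, 194, 276]
  FykIII TTAGACCA/3: at [1, 28, 52, 72, 126, 147, 199, 208, 224, 232, 243, 251, 260] ⇒ [4, 31, 55, 75, 129, 150, 202, 211, 227, 235, 246, 254, 263]

All cut coordinates (distinct, sorted): [4, 17, 26, 31, 48, 55, 71, 75, 95, 107, 115, 126, 129, 142, 150, 168, 176, 185, 194, 202, 211, 227, 235, 246, 254, 263, 276]

Fragment lengths:
  [0,4): 4 bp
  [4,17): 13 bp
  [17,26): 9 bp
  [26,31): 5 bp
  [31,48): 17 bp
  [48,55): 7 bp
  [55,71): 16 bp
  [71,75): 4 bp
  [75,95): 20 bp
  [95,107): 12 bp
  [107,115): 8 bp
  [115,126): 11 bp
  [126,129): 3 bp
  [129,142): 13 bp
  [142,150): 8 bp
  [150,168): 18 bp
  [168,176): 8 bp
  [176,185): 9 bp
  [185,194): 9 bp
  [194,202): 8 bp
  [202,211): 9 bp
  [211,227): 16 bp
  [227,235): 8 bp
  [235,246): 11 bp
  [246,254): 8 bp
  [254,263): 9 bp
  [263,276): 13 bp
  [276,280): 4 bp

[3,4,4,4,5,7,8,8,8,8,8,8,9,9,9,9,9,11,11,12,13,13,13,16,16,17,18,20]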